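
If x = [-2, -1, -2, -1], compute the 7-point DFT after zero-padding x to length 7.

Original 4-point DFT: [-6, 0, -2, 0]
Zero-padded 7-point DFT provides frequency interpolation.

DFT_7([x, 0, ...]) = [-6, -1.2775+3.1656i, -0.5990-0.6747i, -2.1235-0.1549i, -2.1235+0.1549i, -0.5990+0.6747i, -1.2775-3.1656i]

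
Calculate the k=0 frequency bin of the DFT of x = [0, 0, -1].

X[0] = Σ(n=0 to 2) x[n] · ω_3^0 = Σ x[n]
= (0) + (0) + (-1)

X[0] = -1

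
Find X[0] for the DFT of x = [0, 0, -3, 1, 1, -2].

X[0] = Σ(n=0 to 5) x[n] · ω_6^0 = Σ x[n]
= (0) + (0) + (-3) + (1) + (1) + (-2)

X[0] = -3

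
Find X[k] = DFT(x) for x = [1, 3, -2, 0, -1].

X[k] = Σ(n=0 to 4) x[n] · ω_5^(nk)
where ω_5 = e^(-2πi/5)

Computing each X[k]:
X[0] = 1
X[1] = 3.2361-2.6287i
X[2] = -1.2361-4.2533i
X[3] = -1.2361+4.2533i
X[4] = 3.2361+2.6287i

X = [1, 3.2361-2.6287i, -1.2361-4.2533i, -1.2361+4.2533i, 3.2361+2.6287i]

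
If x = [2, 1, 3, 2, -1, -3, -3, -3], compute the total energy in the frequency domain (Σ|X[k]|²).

Parseval: Σ|x[n]|² = (1/N)Σ|X[k]|², so Σ|X[k]|² = N·Σ|x[n]|² = 8·46.0000

Σ|X[k]|² = N·Σ|x[n]|² = 8·46.0000 = 368.0000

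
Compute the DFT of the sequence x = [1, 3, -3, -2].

X[k] = Σ(n=0 to 3) x[n] · ω_4^(nk)
where ω_4 = e^(-2πi/4)

Computing each X[k]:
X[0] = -1
X[1] = 4-5i
X[2] = -3
X[3] = 4+5i

X = [-1, 4-5i, -3, 4+5i]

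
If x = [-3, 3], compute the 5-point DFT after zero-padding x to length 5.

Original 2-point DFT: [0, -6]
Zero-padded 5-point DFT provides frequency interpolation.

DFT_5([x, 0, ...]) = [0, -2.0729-2.8532i, -5.4271-1.7634i, -5.4271+1.7634i, -2.0729+2.8532i]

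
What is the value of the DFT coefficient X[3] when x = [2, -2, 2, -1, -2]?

X[3] = Σ(n=0 to 4) x[n] · ω_5^(3n) where ω_5 = e^(-2πi/5)
= (2)·ω_5^0 + (-2)·ω_5^3 + (2)·ω_5^6 + (-1)·ω_5^9 + (-2)·ω_5^12

X[3] = 5.5451-2.8532i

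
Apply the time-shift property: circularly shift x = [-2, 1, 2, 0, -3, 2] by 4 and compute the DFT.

Time shift by 4: X_shifted[k] = ω_6^(4k) · X[k]
Shifted x = [2, 0, -3, 2, -2, 1]

DFT(x[n-4]) = [0, 3.0000+1.7321i, 6, -6, 6, 3.0000-1.7321i]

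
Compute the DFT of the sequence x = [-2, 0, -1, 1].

X[k] = Σ(n=0 to 3) x[n] · ω_4^(nk)
where ω_4 = e^(-2πi/4)

Computing each X[k]:
X[0] = -2
X[1] = -1+1i
X[2] = -4
X[3] = -1-1i

X = [-2, -1+1i, -4, -1-1i]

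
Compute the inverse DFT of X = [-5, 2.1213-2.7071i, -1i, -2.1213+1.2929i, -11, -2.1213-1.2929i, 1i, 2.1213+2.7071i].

x[n] = (1/8) Σ(k=0 to 7) X[k] · e^(2πikn/8)

Computing each x[n]:
x[0] = -2
x[1] = 2
x[2] = -1
x[3] = 0
x[4] = -2
x[5] = 0
x[6] = -3
x[7] = 1

x = [-2, 2, -1, 0, -2, 0, -3, 1]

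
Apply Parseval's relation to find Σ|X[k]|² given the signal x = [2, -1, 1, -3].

Parseval: Σ|x[n]|² = (1/N)Σ|X[k]|², so Σ|X[k]|² = N·Σ|x[n]|² = 4·15.0000

Σ|X[k]|² = N·Σ|x[n]|² = 4·15.0000 = 60.0000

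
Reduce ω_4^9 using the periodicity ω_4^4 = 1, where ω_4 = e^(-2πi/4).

Since ω_4^4 = 1, powers reduce modulo 4.
9 mod 4 = 1
So ω_4^9 = ω_4^1 = e^(-2πi·1/4)

ω_4^9 = ω_4^1 = -1i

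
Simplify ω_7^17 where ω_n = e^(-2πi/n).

Since ω_7^7 = 1, powers reduce modulo 7.
17 mod 7 = 3
So ω_7^17 = ω_7^3 = e^(-2πi·3/7)

ω_7^17 = ω_7^3 = -0.9010-0.4339i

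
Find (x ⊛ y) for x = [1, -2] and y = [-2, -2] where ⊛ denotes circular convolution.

(x ⊛ y)[n] = Σ(m=0 to 1) x[m] · y[(n-m) mod 2]

Computing each output sample:
(x ⊛ y)[0] = 2
(x ⊛ y)[1] = 2

x ⊛ y = [2, 2]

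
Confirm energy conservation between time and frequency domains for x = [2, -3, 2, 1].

Time domain:
Σ|x[n]|² = |2|² + |-3|² + |2|² + |1|² = 18.0000

Frequency domain:
(1/4)Σ|X[k]|² = (1/4)(|2|² + |4i|² + |6|² + |-4i|²) = (1/4)·72.0000 = 18.0000

Both sides agree, confirming Parseval's theorem.

Σ|x[n]|² = (1/N)Σ|X[k]|² = 18.0000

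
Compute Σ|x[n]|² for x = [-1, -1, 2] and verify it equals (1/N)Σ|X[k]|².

Time domain:
Σ|x[n]|² = |-1|² + |-1|² + |2|² = 6.0000

Frequency domain:
(1/3)Σ|X[k]|² = (1/3)(|0|² + |-1.5000+2.5981i|² + |-1.5000-2.5981i|²) = (1/3)·18.0000 = 6.0000

Both sides agree, confirming Parseval's theorem.

Σ|x[n]|² = (1/N)Σ|X[k]|² = 6.0000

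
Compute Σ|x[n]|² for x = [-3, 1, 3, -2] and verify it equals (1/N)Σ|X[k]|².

Time domain:
Σ|x[n]|² = |-3|² + |1|² + |3|² + |-2|² = 23.0000

Frequency domain:
(1/4)Σ|X[k]|² = (1/4)(|-1|² + |-6-3i|² + |1|² + |-6+3i|²) = (1/4)·92.0000 = 23.0000

Both sides agree, confirming Parseval's theorem.

Σ|x[n]|² = (1/N)Σ|X[k]|² = 23.0000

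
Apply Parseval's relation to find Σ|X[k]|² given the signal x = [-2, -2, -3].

Parseval: Σ|x[n]|² = (1/N)Σ|X[k]|², so Σ|X[k]|² = N·Σ|x[n]|² = 3·17.0000

Σ|X[k]|² = N·Σ|x[n]|² = 3·17.0000 = 51.0000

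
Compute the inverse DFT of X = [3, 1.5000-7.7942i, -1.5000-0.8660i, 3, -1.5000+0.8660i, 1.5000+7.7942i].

x[n] = (1/6) Σ(k=0 to 5) X[k] · e^(2πikn/6)

Computing each x[n]:
x[0] = 1
x[1] = 3
x[2] = 3
x[3] = -1
x[4] = -1
x[5] = -2

x = [1, 3, 3, -1, -1, -2]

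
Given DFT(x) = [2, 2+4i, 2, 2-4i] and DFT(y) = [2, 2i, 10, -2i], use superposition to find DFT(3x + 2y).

By linearity: DFT(3x + 2y) = 3·DFT(x) + 2·DFT(y)
= 3·[2, 2+4i, 2, 2-4i] + 2·[2, 2i, 10, -2i]

Computing element-wise:
Z[0] = 3·(2) + 2·(2) = 10
Z[1] = 3·(2+4i) + 2·(2i) = 6+16i
Z[2] = 3·(2) + 2·(10) = 26
Z[3] = 3·(2-4i) + 2·(-2i) = 6-16i

DFT(3x + 2y) = 3·X + 2·Y = [10, 6+16i, 26, 6-16i]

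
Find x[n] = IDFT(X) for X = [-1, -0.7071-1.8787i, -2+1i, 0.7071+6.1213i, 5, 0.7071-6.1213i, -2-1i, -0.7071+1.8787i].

x[n] = (1/8) Σ(k=0 to 7) X[k] · e^(2πikn/8)

Computing each x[n]:
x[0] = 0
x[1] = -2
x[2] = 3
x[3] = -1
x[4] = 0
x[5] = 0
x[6] = -1
x[7] = 0

x = [0, -2, 3, -1, 0, 0, -1, 0]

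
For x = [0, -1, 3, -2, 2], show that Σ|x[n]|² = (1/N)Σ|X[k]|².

Time domain:
Σ|x[n]|² = |0|² + |-1|² + |3|² + |-2|² + |2|² = 18.0000

Frequency domain:
(1/5)Σ|X[k]|² = (1/5)(|2|² + |-0.5000-0.0858i|² + |-0.5000+6.5186i|² + |-0.5000-6.5186i|² + |-0.5000+0.0858i|²) = (1/5)·90.0000 = 18.0000

Both sides agree, confirming Parseval's theorem.

Σ|x[n]|² = (1/N)Σ|X[k]|² = 18.0000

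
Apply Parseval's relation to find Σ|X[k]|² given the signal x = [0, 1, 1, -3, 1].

Parseval: Σ|x[n]|² = (1/N)Σ|X[k]|², so Σ|X[k]|² = N·Σ|x[n]|² = 5·12.0000

Σ|X[k]|² = N·Σ|x[n]|² = 5·12.0000 = 60.0000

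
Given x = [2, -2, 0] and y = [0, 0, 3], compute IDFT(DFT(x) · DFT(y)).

(x ⊛ y)[n] = Σ(m=0 to 2) x[m] · y[(n-m) mod 3]

Computing each output sample:
(x ⊛ y)[0] = -6
(x ⊛ y)[1] = 0
(x ⊛ y)[2] = 6

x ⊛ y = [-6, 0, 6]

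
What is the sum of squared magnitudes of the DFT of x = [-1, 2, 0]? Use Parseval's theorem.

Parseval: Σ|x[n]|² = (1/N)Σ|X[k]|², so Σ|X[k]|² = N·Σ|x[n]|² = 3·5.0000

Σ|X[k]|² = N·Σ|x[n]|² = 3·5.0000 = 15.0000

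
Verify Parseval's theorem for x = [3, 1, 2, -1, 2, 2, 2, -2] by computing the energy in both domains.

Time domain:
Σ|x[n]|² = |3|² + |1|² + |2|² + |-1|² + |2|² + |2|² + |2|² + |-2|² = 31.0000

Frequency domain:
(1/8)Σ|X[k]|² = (1/8)(|9|² + |-0.4142|² + |1-6i|² + |2.4142|² + |9|² + |2.4142|² + |1+6i|² + |-0.4142|²) = (1/8)·248.0000 = 31.0000

Both sides agree, confirming Parseval's theorem.

Σ|x[n]|² = (1/N)Σ|X[k]|² = 31.0000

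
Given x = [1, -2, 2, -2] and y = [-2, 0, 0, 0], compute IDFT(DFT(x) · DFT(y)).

(x ⊛ y)[n] = Σ(m=0 to 3) x[m] · y[(n-m) mod 4]

Computing each output sample:
(x ⊛ y)[0] = -2
(x ⊛ y)[1] = 4
(x ⊛ y)[2] = -4
(x ⊛ y)[3] = 4

x ⊛ y = [-2, 4, -4, 4]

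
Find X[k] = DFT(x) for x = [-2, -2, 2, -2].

X[k] = Σ(n=0 to 3) x[n] · ω_4^(nk)
where ω_4 = e^(-2πi/4)

Computing each X[k]:
X[0] = -4
X[1] = -4
X[2] = 4
X[3] = -4

X = [-4, -4, 4, -4]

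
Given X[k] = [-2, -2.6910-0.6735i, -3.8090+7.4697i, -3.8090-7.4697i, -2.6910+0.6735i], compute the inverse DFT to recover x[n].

x[n] = (1/5) Σ(k=0 to 4) X[k] · e^(2πikn/5)

Computing each x[n]:
x[0] = -3
x[1] = -1
x[2] = 3
x[3] = -3
x[4] = 2

x = [-3, -1, 3, -3, 2]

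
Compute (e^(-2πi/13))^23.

Since ω_13^13 = 1, powers reduce modulo 13.
23 mod 13 = 10
So ω_13^23 = ω_13^10 = e^(-2πi·10/13)

ω_13^23 = ω_13^10 = 0.1205+0.9927i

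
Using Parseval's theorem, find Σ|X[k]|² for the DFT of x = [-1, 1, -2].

Parseval: Σ|x[n]|² = (1/N)Σ|X[k]|², so Σ|X[k]|² = N·Σ|x[n]|² = 3·6.0000

Σ|X[k]|² = N·Σ|x[n]|² = 3·6.0000 = 18.0000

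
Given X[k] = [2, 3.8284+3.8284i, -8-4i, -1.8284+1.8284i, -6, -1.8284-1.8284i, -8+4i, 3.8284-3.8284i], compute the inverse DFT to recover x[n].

x[n] = (1/8) Σ(k=0 to 7) X[k] · e^(2πikn/8)

Computing each x[n]:
x[0] = -2
x[1] = 2
x[2] = 1
x[3] = -2
x[4] = -3
x[5] = 2
x[6] = 2
x[7] = 2

x = [-2, 2, 1, -2, -3, 2, 2, 2]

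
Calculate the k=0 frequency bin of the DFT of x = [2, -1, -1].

X[0] = Σ(n=0 to 2) x[n] · ω_3^0 = Σ x[n]
= (2) + (-1) + (-1)

X[0] = 0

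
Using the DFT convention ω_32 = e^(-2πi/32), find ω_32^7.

ω_32^7 = e^(-2πi·7/32)
= cos(-2π·7/32) + i·sin(-2π·7/32)
= cos(-14π/32) + i·sin(-14π/32)

ω_32^7 = cos(-14π/32) + i·sin(-14π/32) = 0.1951-0.9808i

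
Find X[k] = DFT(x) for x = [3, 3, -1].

X[k] = Σ(n=0 to 2) x[n] · ω_3^(nk)
where ω_3 = e^(-2πi/3)

Computing each X[k]:
X[0] = 5
X[1] = 2.0000-3.4641i
X[2] = 2.0000+3.4641i

X = [5, 2.0000-3.4641i, 2.0000+3.4641i]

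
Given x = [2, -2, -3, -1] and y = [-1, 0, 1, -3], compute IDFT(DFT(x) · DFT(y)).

(x ⊛ y)[n] = Σ(m=0 to 3) x[m] · y[(n-m) mod 4]

Computing each output sample:
(x ⊛ y)[0] = 1
(x ⊛ y)[1] = 10
(x ⊛ y)[2] = 8
(x ⊛ y)[3] = -7

x ⊛ y = [1, 10, 8, -7]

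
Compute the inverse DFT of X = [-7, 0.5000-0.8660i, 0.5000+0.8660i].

x[n] = (1/3) Σ(k=0 to 2) X[k] · e^(2πikn/3)

Computing each x[n]:
x[0] = -2
x[1] = -2
x[2] = -3

x = [-2, -2, -3]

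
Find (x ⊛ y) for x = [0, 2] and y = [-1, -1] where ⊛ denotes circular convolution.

(x ⊛ y)[n] = Σ(m=0 to 1) x[m] · y[(n-m) mod 2]

Computing each output sample:
(x ⊛ y)[0] = -2
(x ⊛ y)[1] = -2

x ⊛ y = [-2, -2]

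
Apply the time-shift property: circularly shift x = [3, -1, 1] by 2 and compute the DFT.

Time shift by 2: X_shifted[k] = ω_3^(2k) · X[k]
Shifted x = [-1, 1, 3]

DFT(x[n-2]) = [3, -3.0000+1.7321i, -3.0000-1.7321i]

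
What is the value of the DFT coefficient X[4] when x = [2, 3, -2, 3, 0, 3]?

X[4] = Σ(n=0 to 5) x[n] · ω_6^(4n) where ω_6 = e^(-2πi/6)
= (2)·ω_6^0 + (3)·ω_6^4 + (-2)·ω_6^8 + (3)·ω_6^12 + (0)·ω_6^16 + (3)·ω_6^20

X[4] = 3.0000+1.7321i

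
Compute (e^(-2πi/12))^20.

Since ω_12^12 = 1, powers reduce modulo 12.
20 mod 12 = 8
So ω_12^20 = ω_12^8 = e^(-2πi·8/12)

ω_12^20 = ω_12^8 = -0.5000+0.8660i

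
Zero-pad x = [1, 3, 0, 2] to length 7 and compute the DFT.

Original 4-point DFT: [6, 1-1i, -4, 1+1i]
Zero-padded 7-point DFT provides frequency interpolation.

DFT_7([x, 0, ...]) = [6, 1.0685-3.2133i, 1.5794-1.3611i, -2.1479-3.2515i, -2.1479+3.2515i, 1.5794+1.3611i, 1.0685+3.2133i]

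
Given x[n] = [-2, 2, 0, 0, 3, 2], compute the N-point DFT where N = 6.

X[k] = Σ(n=0 to 5) x[n] · ω_6^(nk)
where ω_6 = e^(-2πi/6)

Computing each X[k]:
X[0] = 5
X[1] = -1.5000+2.5981i
X[2] = -5.5000-2.5981i
X[3] = -3
X[4] = -5.5000+2.5981i
X[5] = -1.5000-2.5981i

X = [5, -1.5000+2.5981i, -5.5000-2.5981i, -3, -5.5000+2.5981i, -1.5000-2.5981i]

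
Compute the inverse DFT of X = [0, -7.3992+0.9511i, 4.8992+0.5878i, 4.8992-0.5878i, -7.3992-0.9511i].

x[n] = (1/5) Σ(k=0 to 4) X[k] · e^(2πikn/5)

Computing each x[n]:
x[0] = -1
x[1] = -3
x[2] = 3
x[3] = 3
x[4] = -2

x = [-1, -3, 3, 3, -2]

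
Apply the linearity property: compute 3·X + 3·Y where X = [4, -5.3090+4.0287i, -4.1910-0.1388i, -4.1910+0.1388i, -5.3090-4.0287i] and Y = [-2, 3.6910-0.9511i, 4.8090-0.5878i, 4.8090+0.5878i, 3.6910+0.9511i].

By linearity: DFT(3x + 3y) = 3·DFT(x) + 3·DFT(y)
= 3·[4, -5.3090+4.0287i, -4.1910-0.1388i, -4.1910+0.1388i, -5.3090-4.0287i] + 3·[-2, 3.6910-0.9511i, 4.8090-0.5878i, 4.8090+0.5878i, 3.6910+0.9511i]

Computing element-wise:
Z[0] = 3·(4) + 3·(-2) = 6
Z[1] = 3·(-5.3090+4.0287i) + 3·(3.6910-0.9511i) = -4.8540+9.2328i
Z[2] = 3·(-4.1910-0.1388i) + 3·(4.8090-0.5878i) = 1.8540-2.1798i
Z[3] = 3·(-4.1910+0.1388i) + 3·(4.8090+0.5878i) = 1.8540+2.1798i
Z[4] = 3·(-5.3090-4.0287i) + 3·(3.6910+0.9511i) = -4.8540-9.2328i

DFT(3x + 3y) = 3·X + 3·Y = [6, -4.8540+9.2328i, 1.8540-2.1798i, 1.8540+2.1798i, -4.8540-9.2328i]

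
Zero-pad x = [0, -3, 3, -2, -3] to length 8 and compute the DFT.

Original 5-point DFT: [-5, -2.6631-2.9389i, 5.1631+4.7553i, 5.1631-4.7553i, -2.6631+2.9389i]
Zero-padded 8-point DFT provides frequency interpolation.

DFT_8([x, 0, ...]) = [-5, 2.2929+0.5355i, -6+1i, 3.7071+6.5355i, 5, 3.7071-6.5355i, -6-1i, 2.2929-0.5355i]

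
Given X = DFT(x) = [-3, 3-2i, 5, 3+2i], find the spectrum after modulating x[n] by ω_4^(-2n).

Modulation property: DFT(ω_4^(-2n)·x[n]) = X[(k-2) mod 4], so circularly shift X by 2 positions.

X[k-2] = [5, 3+2i, -3, 3-2i]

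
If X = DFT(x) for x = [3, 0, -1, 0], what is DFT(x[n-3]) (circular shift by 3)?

Time shift by 3: X_shifted[k] = ω_4^(3k) · X[k]
Shifted x = [0, -1, 0, 3]

DFT(x[n-3]) = [2, 4i, -2, -4i]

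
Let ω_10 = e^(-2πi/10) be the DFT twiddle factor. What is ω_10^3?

ω_10^3 = e^(-2πi·3/10)
= cos(-2π·3/10) + i·sin(-2π·3/10)
= cos(-6π/10) + i·sin(-6π/10)

ω_10^3 = cos(-6π/10) + i·sin(-6π/10) = -0.3090-0.9511i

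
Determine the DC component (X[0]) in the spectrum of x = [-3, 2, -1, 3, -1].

X[0] = Σ(n=0 to 4) x[n] · ω_5^0 = Σ x[n]
= (-3) + (2) + (-1) + (3) + (-1)

X[0] = 0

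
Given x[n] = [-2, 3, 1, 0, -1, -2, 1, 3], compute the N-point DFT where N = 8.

X[k] = Σ(n=0 to 7) x[n] · ω_8^(nk)
where ω_8 = e^(-2πi/8)

Computing each X[k]:
X[0] = 3
X[1] = 4.6569-1.4142i
X[2] = -5+2i
X[3] = -6.6569-1.4142i
X[4] = -5
X[5] = -6.6569+1.4142i
X[6] = -5-2i
X[7] = 4.6569+1.4142i

X = [3, 4.6569-1.4142i, -5+2i, -6.6569-1.4142i, -5, -6.6569+1.4142i, -5-2i, 4.6569+1.4142i]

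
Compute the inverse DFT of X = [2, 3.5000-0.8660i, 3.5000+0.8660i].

x[n] = (1/3) Σ(k=0 to 2) X[k] · e^(2πikn/3)

Computing each x[n]:
x[0] = 3
x[1] = 0
x[2] = -1

x = [3, 0, -1]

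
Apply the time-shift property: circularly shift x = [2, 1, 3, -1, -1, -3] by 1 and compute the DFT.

Time shift by 1: X_shifted[k] = ω_6^(1k) · X[k]
Shifted x = [-3, 2, 1, 3, -1, -1]

DFT(x[n-1]) = [1, -5.5000-4.3301i, -0.5000-0.8660i, -7, -0.5000+0.8660i, -5.5000+4.3301i]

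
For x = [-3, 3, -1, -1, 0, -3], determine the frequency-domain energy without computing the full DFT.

Parseval: Σ|x[n]|² = (1/N)Σ|X[k]|², so Σ|X[k]|² = N·Σ|x[n]|² = 6·29.0000

Σ|X[k]|² = N·Σ|x[n]|² = 6·29.0000 = 174.0000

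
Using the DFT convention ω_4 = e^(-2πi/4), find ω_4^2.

ω_4^2 = e^(-2πi·2/4)
= cos(-2π·2/4) + i·sin(-2π·2/4)
= cos(-4π/4) + i·sin(-4π/4)

ω_4^2 = cos(-4π/4) + i·sin(-4π/4) = -1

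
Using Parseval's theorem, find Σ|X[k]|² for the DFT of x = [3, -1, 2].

Parseval: Σ|x[n]|² = (1/N)Σ|X[k]|², so Σ|X[k]|² = N·Σ|x[n]|² = 3·14.0000

Σ|X[k]|² = N·Σ|x[n]|² = 3·14.0000 = 42.0000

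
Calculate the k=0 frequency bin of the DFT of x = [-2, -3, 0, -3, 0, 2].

X[0] = Σ(n=0 to 5) x[n] · ω_6^0 = Σ x[n]
= (-2) + (-3) + (0) + (-3) + (0) + (2)

X[0] = -6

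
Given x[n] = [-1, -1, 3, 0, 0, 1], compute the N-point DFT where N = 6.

X[k] = Σ(n=0 to 5) x[n] · ω_6^(nk)
where ω_6 = e^(-2πi/6)

Computing each X[k]:
X[0] = 2
X[1] = -2.5000-0.8660i
X[2] = -2.5000+4.3301i
X[3] = 2
X[4] = -2.5000-4.3301i
X[5] = -2.5000+0.8660i

X = [2, -2.5000-0.8660i, -2.5000+4.3301i, 2, -2.5000-4.3301i, -2.5000+0.8660i]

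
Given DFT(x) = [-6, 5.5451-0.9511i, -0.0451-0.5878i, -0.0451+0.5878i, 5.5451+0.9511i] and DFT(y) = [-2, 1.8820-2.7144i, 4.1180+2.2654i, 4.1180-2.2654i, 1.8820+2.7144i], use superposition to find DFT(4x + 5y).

By linearity: DFT(4x + 5y) = 4·DFT(x) + 5·DFT(y)
= 4·[-6, 5.5451-0.9511i, -0.0451-0.5878i, -0.0451+0.5878i, 5.5451+0.9511i] + 5·[-2, 1.8820-2.7144i, 4.1180+2.2654i, 4.1180-2.2654i, 1.8820+2.7144i]

Computing element-wise:
Z[0] = 4·(-6) + 5·(-2) = -34
Z[1] = 4·(5.5451-0.9511i) + 5·(1.8820-2.7144i) = 31.5904-17.3764i
Z[2] = 4·(-0.0451-0.5878i) + 5·(4.1180+2.2654i) = 20.4096+8.9758i
Z[3] = 4·(-0.0451+0.5878i) + 5·(4.1180-2.2654i) = 20.4096-8.9758i
Z[4] = 4·(5.5451+0.9511i) + 5·(1.8820+2.7144i) = 31.5904+17.3764i

DFT(4x + 5y) = 4·X + 5·Y = [-34, 31.5904-17.3764i, 20.4096+8.9758i, 20.4096-8.9758i, 31.5904+17.3764i]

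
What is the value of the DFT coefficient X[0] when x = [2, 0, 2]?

X[0] = Σ(n=0 to 2) x[n] · ω_3^0 = Σ x[n]
= (2) + (0) + (2)

X[0] = 4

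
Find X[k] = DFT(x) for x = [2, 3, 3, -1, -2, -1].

X[k] = Σ(n=0 to 5) x[n] · ω_6^(nk)
where ω_6 = e^(-2πi/6)

Computing each X[k]:
X[0] = 4
X[1] = 3.5000-7.7942i
X[2] = -0.5000+0.8660i
X[3] = 2
X[4] = -0.5000-0.8660i
X[5] = 3.5000+7.7942i

X = [4, 3.5000-7.7942i, -0.5000+0.8660i, 2, -0.5000-0.8660i, 3.5000+7.7942i]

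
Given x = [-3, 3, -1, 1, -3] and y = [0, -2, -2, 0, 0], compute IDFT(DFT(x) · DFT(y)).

(x ⊛ y)[n] = Σ(m=0 to 4) x[m] · y[(n-m) mod 5]

Computing each output sample:
(x ⊛ y)[0] = 4
(x ⊛ y)[1] = 12
(x ⊛ y)[2] = 0
(x ⊛ y)[3] = -4
(x ⊛ y)[4] = 0

x ⊛ y = [4, 12, 0, -4, 0]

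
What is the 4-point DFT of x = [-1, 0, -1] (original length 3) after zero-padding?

Original 3-point DFT: [-2, -0.5000-0.8660i, -0.5000+0.8660i]
Zero-padded 4-point DFT provides frequency interpolation.

DFT_4([x, 0, ...]) = [-2, 0, -2, 0]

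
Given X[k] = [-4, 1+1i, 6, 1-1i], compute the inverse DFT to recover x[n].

x[n] = (1/4) Σ(k=0 to 3) X[k] · e^(2πikn/4)

Computing each x[n]:
x[0] = 1
x[1] = -3
x[2] = 0
x[3] = -2

x = [1, -3, 0, -2]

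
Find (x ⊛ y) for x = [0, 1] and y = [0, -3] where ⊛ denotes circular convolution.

(x ⊛ y)[n] = Σ(m=0 to 1) x[m] · y[(n-m) mod 2]

Computing each output sample:
(x ⊛ y)[0] = -3
(x ⊛ y)[1] = 0

x ⊛ y = [-3, 0]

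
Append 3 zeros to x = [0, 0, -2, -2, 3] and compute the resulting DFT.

Original 5-point DFT: [-1, 4.1631+2.8532i, -3.6631+1.7634i, -3.6631-1.7634i, 4.1631-2.8532i]
Zero-padded 8-point DFT provides frequency interpolation.

DFT_8([x, 0, ...]) = [-1, -1.5858+3.4142i, 5-2i, -4.4142-0.5858i, 3, -4.4142+0.5858i, 5+2i, -1.5858-3.4142i]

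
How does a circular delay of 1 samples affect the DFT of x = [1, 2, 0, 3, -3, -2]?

Time shift by 1: X_shifted[k] = ω_6^(1k) · X[k]
Shifted x = [-2, 1, 2, 0, 3, -3]

DFT(x[n-1]) = [1, -5.5000-2.5981i, -3.5000-4.3301i, 5, -3.5000+4.3301i, -5.5000+2.5981i]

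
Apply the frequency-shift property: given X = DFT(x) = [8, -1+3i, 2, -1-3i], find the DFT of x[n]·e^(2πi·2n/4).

Modulation property: DFT(ω_4^(-2n)·x[n]) = X[(k-2) mod 4], so circularly shift X by 2 positions.

X[k-2] = [2, -1-3i, 8, -1+3i]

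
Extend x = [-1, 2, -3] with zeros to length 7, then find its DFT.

Original 3-point DFT: [-2, -0.5000-4.3301i, -0.5000+4.3301i]
Zero-padded 7-point DFT provides frequency interpolation.

DFT_7([x, 0, ...]) = [-2, 0.9145+1.3611i, 1.2579-3.2515i, -4.6724-3.2133i, -4.6724+3.2133i, 1.2579+3.2515i, 0.9145-1.3611i]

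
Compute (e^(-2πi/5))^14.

Since ω_5^5 = 1, powers reduce modulo 5.
14 mod 5 = 4
So ω_5^14 = ω_5^4 = e^(-2πi·4/5)

ω_5^14 = ω_5^4 = 0.3090+0.9511i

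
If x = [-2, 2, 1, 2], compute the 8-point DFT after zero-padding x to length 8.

Original 4-point DFT: [3, -3, -5, -3]
Zero-padded 8-point DFT provides frequency interpolation.

DFT_8([x, 0, ...]) = [3, -2.0000-3.8284i, -3, -2.0000-1.8284i, -5, -2.0000+1.8284i, -3, -2.0000+3.8284i]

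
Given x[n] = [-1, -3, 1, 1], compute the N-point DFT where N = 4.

X[k] = Σ(n=0 to 3) x[n] · ω_4^(nk)
where ω_4 = e^(-2πi/4)

Computing each X[k]:
X[0] = -2
X[1] = -2+4i
X[2] = 2
X[3] = -2-4i

X = [-2, -2+4i, 2, -2-4i]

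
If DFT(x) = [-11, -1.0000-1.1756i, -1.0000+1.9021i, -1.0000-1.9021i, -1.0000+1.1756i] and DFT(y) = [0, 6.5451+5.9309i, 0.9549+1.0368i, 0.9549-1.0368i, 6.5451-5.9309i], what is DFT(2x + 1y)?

By linearity: DFT(2x + 1y) = 2·DFT(x) + 1·DFT(y)
= 2·[-11, -1.0000-1.1756i, -1.0000+1.9021i, -1.0000-1.9021i, -1.0000+1.1756i] + 1·[0, 6.5451+5.9309i, 0.9549+1.0368i, 0.9549-1.0368i, 6.5451-5.9309i]

Computing element-wise:
Z[0] = 2·(-11) + 1·(0) = -22
Z[1] = 2·(-1.0000-1.1756i) + 1·(6.5451+5.9309i) = 4.5451+3.5797i
Z[2] = 2·(-1.0000+1.9021i) + 1·(0.9549+1.0368i) = -1.0451+4.8410i
Z[3] = 2·(-1.0000-1.9021i) + 1·(0.9549-1.0368i) = -1.0451-4.8410i
Z[4] = 2·(-1.0000+1.1756i) + 1·(6.5451-5.9309i) = 4.5451-3.5797i

DFT(2x + 1y) = 2·X + 1·Y = [-22, 4.5451+3.5797i, -1.0451+4.8410i, -1.0451-4.8410i, 4.5451-3.5797i]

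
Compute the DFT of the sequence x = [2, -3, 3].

X[k] = Σ(n=0 to 2) x[n] · ω_3^(nk)
where ω_3 = e^(-2πi/3)

Computing each X[k]:
X[0] = 2
X[1] = 2.0000+5.1962i
X[2] = 2.0000-5.1962i

X = [2, 2.0000+5.1962i, 2.0000-5.1962i]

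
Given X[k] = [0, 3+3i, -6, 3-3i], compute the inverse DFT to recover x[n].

x[n] = (1/4) Σ(k=0 to 3) X[k] · e^(2πikn/4)

Computing each x[n]:
x[0] = 0
x[1] = 0
x[2] = -3
x[3] = 3

x = [0, 0, -3, 3]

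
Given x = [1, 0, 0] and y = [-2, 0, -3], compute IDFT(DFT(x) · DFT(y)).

(x ⊛ y)[n] = Σ(m=0 to 2) x[m] · y[(n-m) mod 3]

Computing each output sample:
(x ⊛ y)[0] = -2
(x ⊛ y)[1] = 0
(x ⊛ y)[2] = -3

x ⊛ y = [-2, 0, -3]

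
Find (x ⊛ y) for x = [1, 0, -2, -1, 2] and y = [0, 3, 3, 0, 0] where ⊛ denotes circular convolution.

(x ⊛ y)[n] = Σ(m=0 to 4) x[m] · y[(n-m) mod 5]

Computing each output sample:
(x ⊛ y)[0] = 3
(x ⊛ y)[1] = 9
(x ⊛ y)[2] = 3
(x ⊛ y)[3] = -6
(x ⊛ y)[4] = -9

x ⊛ y = [3, 9, 3, -6, -9]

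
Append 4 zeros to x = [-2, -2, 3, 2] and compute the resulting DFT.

Original 4-point DFT: [1, -5+4i, 1, -5-4i]
Zero-padded 8-point DFT provides frequency interpolation.

DFT_8([x, 0, ...]) = [1, -4.8284-3.0000i, -5+4i, 0.8284+3.0000i, 1, 0.8284-3.0000i, -5-4i, -4.8284+3.0000i]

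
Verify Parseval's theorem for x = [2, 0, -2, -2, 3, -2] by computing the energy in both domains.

Time domain:
Σ|x[n]|² = |2|² + |0|² + |-2|² + |-2|² + |3|² + |-2|² = 25.0000

Frequency domain:
(1/6)Σ|X[k]|² = (1/6)(|-1|² + |2.5000+2.5981i|² + |0.5000-6.0622i|² + |7|² + |0.5000+6.0622i|² + |2.5000-2.5981i|²) = (1/6)·150.0000 = 25.0000

Both sides agree, confirming Parseval's theorem.

Σ|x[n]|² = (1/N)Σ|X[k]|² = 25.0000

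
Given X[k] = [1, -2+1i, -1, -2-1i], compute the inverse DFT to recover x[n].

x[n] = (1/4) Σ(k=0 to 3) X[k] · e^(2πikn/4)

Computing each x[n]:
x[0] = -1
x[1] = 0
x[2] = 1
x[3] = 1

x = [-1, 0, 1, 1]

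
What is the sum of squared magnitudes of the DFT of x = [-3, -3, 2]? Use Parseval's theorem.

Parseval: Σ|x[n]|² = (1/N)Σ|X[k]|², so Σ|X[k]|² = N·Σ|x[n]|² = 3·22.0000

Σ|X[k]|² = N·Σ|x[n]|² = 3·22.0000 = 66.0000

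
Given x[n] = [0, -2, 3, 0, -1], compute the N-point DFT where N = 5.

X[k] = Σ(n=0 to 4) x[n] · ω_5^(nk)
where ω_5 = e^(-2πi/5)

Computing each X[k]:
X[0] = 0
X[1] = -3.3541-0.8123i
X[2] = 3.3541+3.4410i
X[3] = 3.3541-3.4410i
X[4] = -3.3541+0.8123i

X = [0, -3.3541-0.8123i, 3.3541+3.4410i, 3.3541-3.4410i, -3.3541+0.8123i]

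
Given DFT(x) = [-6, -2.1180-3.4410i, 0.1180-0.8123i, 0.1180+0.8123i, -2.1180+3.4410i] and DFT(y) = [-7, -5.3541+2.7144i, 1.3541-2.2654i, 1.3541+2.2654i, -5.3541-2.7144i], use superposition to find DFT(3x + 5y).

By linearity: DFT(3x + 5y) = 3·DFT(x) + 5·DFT(y)
= 3·[-6, -2.1180-3.4410i, 0.1180-0.8123i, 0.1180+0.8123i, -2.1180+3.4410i] + 5·[-7, -5.3541+2.7144i, 1.3541-2.2654i, 1.3541+2.2654i, -5.3541-2.7144i]

Computing element-wise:
Z[0] = 3·(-6) + 5·(-7) = -53
Z[1] = 3·(-2.1180-3.4410i) + 5·(-5.3541+2.7144i) = -33.1245+3.2490i
Z[2] = 3·(0.1180-0.8123i) + 5·(1.3541-2.2654i) = 7.1245-13.7639i
Z[3] = 3·(0.1180+0.8123i) + 5·(1.3541+2.2654i) = 7.1245+13.7639i
Z[4] = 3·(-2.1180+3.4410i) + 5·(-5.3541-2.7144i) = -33.1245-3.2490i

DFT(3x + 5y) = 3·X + 5·Y = [-53, -33.1245+3.2490i, 7.1245-13.7639i, 7.1245+13.7639i, -33.1245-3.2490i]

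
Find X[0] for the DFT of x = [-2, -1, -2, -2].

X[0] = Σ(n=0 to 3) x[n] · ω_4^0 = Σ x[n]
= (-2) + (-1) + (-2) + (-2)

X[0] = -7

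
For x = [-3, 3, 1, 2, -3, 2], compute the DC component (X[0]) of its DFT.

X[0] = Σ(n=0 to 5) x[n] · ω_6^0 = Σ x[n]
= (-3) + (3) + (1) + (2) + (-3) + (2)

X[0] = 2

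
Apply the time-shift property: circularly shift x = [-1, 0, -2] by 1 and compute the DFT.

Time shift by 1: X_shifted[k] = ω_3^(1k) · X[k]
Shifted x = [-2, -1, 0]

DFT(x[n-1]) = [-3, -1.5000+0.8660i, -1.5000-0.8660i]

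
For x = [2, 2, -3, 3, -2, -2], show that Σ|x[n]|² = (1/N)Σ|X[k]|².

Time domain:
Σ|x[n]|² = |2|² + |2|² + |-3|² + |3|² + |-2|² + |-2|² = 34.0000

Frequency domain:
(1/6)Σ|X[k]|² = (1/6)(|0|² + |1.5000-2.5981i|² + |7.5000-4.3301i|² + |-6|² + |7.5000+4.3301i|² + |1.5000+2.5981i|²) = (1/6)·204.0000 = 34.0000

Both sides agree, confirming Parseval's theorem.

Σ|x[n]|² = (1/N)Σ|X[k]|² = 34.0000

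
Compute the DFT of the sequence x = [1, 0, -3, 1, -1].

X[k] = Σ(n=0 to 4) x[n] · ω_5^(nk)
where ω_5 = e^(-2πi/5)

Computing each X[k]:
X[0] = -2
X[1] = 2.3090+1.4001i
X[2] = 1.1910-4.3920i
X[3] = 1.1910+4.3920i
X[4] = 2.3090-1.4001i

X = [-2, 2.3090+1.4001i, 1.1910-4.3920i, 1.1910+4.3920i, 2.3090-1.4001i]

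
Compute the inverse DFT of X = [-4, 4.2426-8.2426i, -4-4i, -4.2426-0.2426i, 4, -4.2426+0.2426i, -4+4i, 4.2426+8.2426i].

x[n] = (1/8) Σ(k=0 to 7) X[k] · e^(2πikn/8)

Computing each x[n]:
x[0] = -1
x[1] = 3
x[2] = 3
x[3] = -2
x[4] = -1
x[5] = -3
x[6] = -1
x[7] = -2

x = [-1, 3, 3, -2, -1, -3, -1, -2]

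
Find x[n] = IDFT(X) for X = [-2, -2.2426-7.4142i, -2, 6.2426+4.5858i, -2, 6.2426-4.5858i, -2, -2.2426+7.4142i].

x[n] = (1/8) Σ(k=0 to 7) X[k] · e^(2πikn/8)

Computing each x[n]:
x[0] = 0
x[1] = -1
x[2] = 3
x[3] = 2
x[4] = -2
x[5] = 1
x[6] = -3
x[7] = -2

x = [0, -1, 3, 2, -2, 1, -3, -2]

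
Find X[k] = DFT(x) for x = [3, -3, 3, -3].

X[k] = Σ(n=0 to 3) x[n] · ω_4^(nk)
where ω_4 = e^(-2πi/4)

Computing each X[k]:
X[0] = 0
X[1] = 0
X[2] = 12
X[3] = 0

X = [0, 0, 12, 0]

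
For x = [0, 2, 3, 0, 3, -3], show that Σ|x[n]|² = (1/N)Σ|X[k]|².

Time domain:
Σ|x[n]|² = |0|² + |2|² + |3|² + |0|² + |3|² + |-3|² = 31.0000

Frequency domain:
(1/6)Σ|X[k]|² = (1/6)(|5|² + |-3.5000-4.3301i|² + |-2.5000-4.3301i|² + |7|² + |-2.5000+4.3301i|² + |-3.5000+4.3301i|²) = (1/6)·186.0000 = 31.0000

Both sides agree, confirming Parseval's theorem.

Σ|x[n]|² = (1/N)Σ|X[k]|² = 31.0000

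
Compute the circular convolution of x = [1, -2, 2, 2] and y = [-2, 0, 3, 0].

(x ⊛ y)[n] = Σ(m=0 to 3) x[m] · y[(n-m) mod 4]

Computing each output sample:
(x ⊛ y)[0] = 4
(x ⊛ y)[1] = 10
(x ⊛ y)[2] = -1
(x ⊛ y)[3] = -10

x ⊛ y = [4, 10, -1, -10]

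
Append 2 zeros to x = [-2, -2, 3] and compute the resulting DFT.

Original 3-point DFT: [-1, -2.5000+4.3301i, -2.5000-4.3301i]
Zero-padded 5-point DFT provides frequency interpolation.

DFT_5([x, 0, ...]) = [-1, -5.0451+0.1388i, 0.5451+4.0287i, 0.5451-4.0287i, -5.0451-0.1388i]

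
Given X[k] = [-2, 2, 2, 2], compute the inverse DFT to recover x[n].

x[n] = (1/4) Σ(k=0 to 3) X[k] · e^(2πikn/4)

Computing each x[n]:
x[0] = 1
x[1] = -1
x[2] = -1
x[3] = -1

x = [1, -1, -1, -1]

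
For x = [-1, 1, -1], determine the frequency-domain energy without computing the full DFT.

Parseval: Σ|x[n]|² = (1/N)Σ|X[k]|², so Σ|X[k]|² = N·Σ|x[n]|² = 3·3.0000

Σ|X[k]|² = N·Σ|x[n]|² = 3·3.0000 = 9.0000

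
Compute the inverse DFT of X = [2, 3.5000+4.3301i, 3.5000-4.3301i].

x[n] = (1/3) Σ(k=0 to 2) X[k] · e^(2πikn/3)

Computing each x[n]:
x[0] = 3
x[1] = -3
x[2] = 2

x = [3, -3, 2]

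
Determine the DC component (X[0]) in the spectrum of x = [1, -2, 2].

X[0] = Σ(n=0 to 2) x[n] · ω_3^0 = Σ x[n]
= (1) + (-2) + (2)

X[0] = 1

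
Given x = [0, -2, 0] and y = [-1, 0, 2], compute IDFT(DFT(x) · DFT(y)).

(x ⊛ y)[n] = Σ(m=0 to 2) x[m] · y[(n-m) mod 3]

Computing each output sample:
(x ⊛ y)[0] = -4
(x ⊛ y)[1] = 2
(x ⊛ y)[2] = 0

x ⊛ y = [-4, 2, 0]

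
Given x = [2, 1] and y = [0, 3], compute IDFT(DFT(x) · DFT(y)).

(x ⊛ y)[n] = Σ(m=0 to 1) x[m] · y[(n-m) mod 2]

Computing each output sample:
(x ⊛ y)[0] = 3
(x ⊛ y)[1] = 6

x ⊛ y = [3, 6]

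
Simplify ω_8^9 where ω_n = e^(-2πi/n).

Since ω_8^8 = 1, powers reduce modulo 8.
9 mod 8 = 1
So ω_8^9 = ω_8^1 = e^(-2πi·1/8)

ω_8^9 = ω_8^1 = 0.7071-0.7071i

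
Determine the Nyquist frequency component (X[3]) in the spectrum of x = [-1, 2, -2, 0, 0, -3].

X[3] = Σ(n=0 to 5) x[n] · ω_6^(3n) where ω_6 = e^(-2πi/6)
= (-1)·ω_6^0 + (2)·ω_6^3 + (-2)·ω_6^6 + (0)·ω_6^9 + (0)·ω_6^12 + (-3)·ω_6^15

X[3] = -2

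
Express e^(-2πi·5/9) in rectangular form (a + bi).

ω_9^5 = e^(-2πi·5/9)
= cos(-2π·5/9) + i·sin(-2π·5/9)
= cos(-10π/9) + i·sin(-10π/9)

ω_9^5 = cos(-10π/9) + i·sin(-10π/9) = -0.9397+0.3420i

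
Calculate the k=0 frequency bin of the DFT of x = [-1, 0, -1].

X[0] = Σ(n=0 to 2) x[n] · ω_3^0 = Σ x[n]
= (-1) + (0) + (-1)

X[0] = -2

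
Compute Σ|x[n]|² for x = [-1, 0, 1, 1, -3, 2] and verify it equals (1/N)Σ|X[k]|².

Time domain:
Σ|x[n]|² = |-1|² + |0|² + |1|² + |1|² + |-3|² + |2|² = 16.0000

Frequency domain:
(1/6)Σ|X[k]|² = (1/6)(|0|² + |-1.7321i|² + |5.1962i|² + |-6|² + |-5.1962i|² + |1.7321i|²) = (1/6)·96.0000 = 16.0000

Both sides agree, confirming Parseval's theorem.

Σ|x[n]|² = (1/N)Σ|X[k]|² = 16.0000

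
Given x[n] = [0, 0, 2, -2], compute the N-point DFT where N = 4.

X[k] = Σ(n=0 to 3) x[n] · ω_4^(nk)
where ω_4 = e^(-2πi/4)

Computing each X[k]:
X[0] = 0
X[1] = -2-2i
X[2] = 4
X[3] = -2+2i

X = [0, -2-2i, 4, -2+2i]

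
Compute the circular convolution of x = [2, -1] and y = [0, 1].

(x ⊛ y)[n] = Σ(m=0 to 1) x[m] · y[(n-m) mod 2]

Computing each output sample:
(x ⊛ y)[0] = -1
(x ⊛ y)[1] = 2

x ⊛ y = [-1, 2]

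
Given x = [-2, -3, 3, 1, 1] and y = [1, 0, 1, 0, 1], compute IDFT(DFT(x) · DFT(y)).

(x ⊛ y)[n] = Σ(m=0 to 4) x[m] · y[(n-m) mod 5]

Computing each output sample:
(x ⊛ y)[0] = -4
(x ⊛ y)[1] = 1
(x ⊛ y)[2] = 2
(x ⊛ y)[3] = -1
(x ⊛ y)[4] = 2

x ⊛ y = [-4, 1, 2, -1, 2]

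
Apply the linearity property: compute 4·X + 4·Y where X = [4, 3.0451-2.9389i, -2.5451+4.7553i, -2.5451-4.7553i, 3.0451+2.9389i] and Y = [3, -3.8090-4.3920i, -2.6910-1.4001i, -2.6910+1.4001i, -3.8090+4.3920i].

By linearity: DFT(4x + 4y) = 4·DFT(x) + 4·DFT(y)
= 4·[4, 3.0451-2.9389i, -2.5451+4.7553i, -2.5451-4.7553i, 3.0451+2.9389i] + 4·[3, -3.8090-4.3920i, -2.6910-1.4001i, -2.6910+1.4001i, -3.8090+4.3920i]

Computing element-wise:
Z[0] = 4·(4) + 4·(3) = 28
Z[1] = 4·(3.0451-2.9389i) + 4·(-3.8090-4.3920i) = -3.0556-29.3236i
Z[2] = 4·(-2.5451+4.7553i) + 4·(-2.6910-1.4001i) = -20.9444+13.4208i
Z[3] = 4·(-2.5451-4.7553i) + 4·(-2.6910+1.4001i) = -20.9444-13.4208i
Z[4] = 4·(3.0451+2.9389i) + 4·(-3.8090+4.3920i) = -3.0556+29.3236i

DFT(4x + 4y) = 4·X + 4·Y = [28, -3.0556-29.3236i, -20.9444+13.4208i, -20.9444-13.4208i, -3.0556+29.3236i]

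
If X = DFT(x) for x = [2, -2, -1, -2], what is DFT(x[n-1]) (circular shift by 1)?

Time shift by 1: X_shifted[k] = ω_4^(1k) · X[k]
Shifted x = [-2, 2, -2, -1]

DFT(x[n-1]) = [-3, -3i, -5, 3i]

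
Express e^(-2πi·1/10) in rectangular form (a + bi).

ω_10^1 = e^(-2πi·1/10)
= cos(-2π·1/10) + i·sin(-2π·1/10)
= cos(-2π/10) + i·sin(-2π/10)

ω_10^1 = cos(-2π/10) + i·sin(-2π/10) = 0.8090-0.5878i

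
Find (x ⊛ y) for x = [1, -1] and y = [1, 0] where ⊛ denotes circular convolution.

(x ⊛ y)[n] = Σ(m=0 to 1) x[m] · y[(n-m) mod 2]

Computing each output sample:
(x ⊛ y)[0] = 1
(x ⊛ y)[1] = -1

x ⊛ y = [1, -1]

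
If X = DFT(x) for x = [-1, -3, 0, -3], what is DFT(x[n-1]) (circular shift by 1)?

Time shift by 1: X_shifted[k] = ω_4^(1k) · X[k]
Shifted x = [-3, -1, -3, 0]

DFT(x[n-1]) = [-7, 1i, -5, -1i]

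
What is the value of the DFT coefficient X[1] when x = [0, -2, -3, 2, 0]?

X[1] = Σ(n=0 to 4) x[n] · ω_5^(1n) where ω_5 = e^(-2πi/5)
= (0)·ω_5^0 + (-2)·ω_5^1 + (-3)·ω_5^2 + (2)·ω_5^3 + (0)·ω_5^4

X[1] = 0.1910+4.8410i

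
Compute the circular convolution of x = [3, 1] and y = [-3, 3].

(x ⊛ y)[n] = Σ(m=0 to 1) x[m] · y[(n-m) mod 2]

Computing each output sample:
(x ⊛ y)[0] = -6
(x ⊛ y)[1] = 6

x ⊛ y = [-6, 6]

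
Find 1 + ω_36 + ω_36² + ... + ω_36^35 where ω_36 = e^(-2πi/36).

Sum of all nth roots of unity equals 0 for n > 1 (geometric series with r ≠ 1).

0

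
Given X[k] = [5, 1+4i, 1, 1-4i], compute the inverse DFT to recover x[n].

x[n] = (1/4) Σ(k=0 to 3) X[k] · e^(2πikn/4)

Computing each x[n]:
x[0] = 2
x[1] = -1
x[2] = 1
x[3] = 3

x = [2, -1, 1, 3]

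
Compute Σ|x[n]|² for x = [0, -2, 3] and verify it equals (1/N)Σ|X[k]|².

Time domain:
Σ|x[n]|² = |0|² + |-2|² + |3|² = 13.0000

Frequency domain:
(1/3)Σ|X[k]|² = (1/3)(|1|² + |-0.5000+4.3301i|² + |-0.5000-4.3301i|²) = (1/3)·39.0000 = 13.0000

Both sides agree, confirming Parseval's theorem.

Σ|x[n]|² = (1/N)Σ|X[k]|² = 13.0000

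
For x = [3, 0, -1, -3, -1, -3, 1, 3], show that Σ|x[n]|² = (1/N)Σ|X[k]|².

Time domain:
Σ|x[n]|² = |3|² + |0|² + |-1|² + |-3|² + |-1|² + |-3|² + |1|² + |3|² = 39.0000

Frequency domain:
(1/8)Σ|X[k]|² = (1/8)(|-1|² + |10.3640+4.1213i|² + |2+3i|² + |-2.3640+0.1213i|² + |5|² + |-2.3640-0.1213i|² + |2-3i|² + |10.3640-4.1213i|²) = (1/8)·312.0000 = 39.0000

Both sides agree, confirming Parseval's theorem.

Σ|x[n]|² = (1/N)Σ|X[k]|² = 39.0000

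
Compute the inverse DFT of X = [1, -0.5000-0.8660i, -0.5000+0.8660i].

x[n] = (1/3) Σ(k=0 to 2) X[k] · e^(2πikn/3)

Computing each x[n]:
x[0] = 0
x[1] = 1
x[2] = 0

x = [0, 1, 0]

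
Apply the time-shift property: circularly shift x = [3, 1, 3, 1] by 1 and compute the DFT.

Time shift by 1: X_shifted[k] = ω_4^(1k) · X[k]
Shifted x = [1, 3, 1, 3]

DFT(x[n-1]) = [8, 0, -4, 0]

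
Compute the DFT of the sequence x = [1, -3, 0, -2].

X[k] = Σ(n=0 to 3) x[n] · ω_4^(nk)
where ω_4 = e^(-2πi/4)

Computing each X[k]:
X[0] = -4
X[1] = 1+1i
X[2] = 6
X[3] = 1-1i

X = [-4, 1+1i, 6, 1-1i]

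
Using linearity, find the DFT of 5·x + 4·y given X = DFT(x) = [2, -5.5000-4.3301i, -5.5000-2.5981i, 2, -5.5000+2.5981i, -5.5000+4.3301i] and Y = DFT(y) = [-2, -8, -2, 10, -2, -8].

By linearity: DFT(5x + 4y) = 5·DFT(x) + 4·DFT(y)
= 5·[2, -5.5000-4.3301i, -5.5000-2.5981i, 2, -5.5000+2.5981i, -5.5000+4.3301i] + 4·[-2, -8, -2, 10, -2, -8]

Computing element-wise:
Z[0] = 5·(2) + 4·(-2) = 2
Z[1] = 5·(-5.5000-4.3301i) + 4·(-8) = -59.5000-21.6505i
Z[2] = 5·(-5.5000-2.5981i) + 4·(-2) = -35.5000-12.9905i
Z[3] = 5·(2) + 4·(10) = 50
Z[4] = 5·(-5.5000+2.5981i) + 4·(-2) = -35.5000+12.9905i
Z[5] = 5·(-5.5000+4.3301i) + 4·(-8) = -59.5000+21.6505i

DFT(5x + 4y) = 5·X + 4·Y = [2, -59.5000-21.6505i, -35.5000-12.9905i, 50, -35.5000+12.9905i, -59.5000+21.6505i]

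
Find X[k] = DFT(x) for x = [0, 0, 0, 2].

X[k] = Σ(n=0 to 3) x[n] · ω_4^(nk)
where ω_4 = e^(-2πi/4)

Computing each X[k]:
X[0] = 2
X[1] = 2i
X[2] = -2
X[3] = -2i

X = [2, 2i, -2, -2i]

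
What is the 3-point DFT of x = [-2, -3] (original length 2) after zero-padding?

Original 2-point DFT: [-5, 1]
Zero-padded 3-point DFT provides frequency interpolation.

DFT_3([x, 0, ...]) = [-5, -0.5000+2.5981i, -0.5000-2.5981i]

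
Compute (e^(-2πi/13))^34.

Since ω_13^13 = 1, powers reduce modulo 13.
34 mod 13 = 8
So ω_13^34 = ω_13^8 = e^(-2πi·8/13)

ω_13^34 = ω_13^8 = -0.7485+0.6631i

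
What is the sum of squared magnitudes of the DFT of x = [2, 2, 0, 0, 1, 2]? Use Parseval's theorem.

Parseval: Σ|x[n]|² = (1/N)Σ|X[k]|², so Σ|X[k]|² = N·Σ|x[n]|² = 6·13.0000

Σ|X[k]|² = N·Σ|x[n]|² = 6·13.0000 = 78.0000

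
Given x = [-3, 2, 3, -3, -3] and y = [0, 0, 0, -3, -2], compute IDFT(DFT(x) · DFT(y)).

(x ⊛ y)[n] = Σ(m=0 to 4) x[m] · y[(n-m) mod 5]

Computing each output sample:
(x ⊛ y)[0] = -13
(x ⊛ y)[1] = 3
(x ⊛ y)[2] = 15
(x ⊛ y)[3] = 15
(x ⊛ y)[4] = 0

x ⊛ y = [-13, 3, 15, 15, 0]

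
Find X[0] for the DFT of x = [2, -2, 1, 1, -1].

X[0] = Σ(n=0 to 4) x[n] · ω_5^0 = Σ x[n]
= (2) + (-2) + (1) + (1) + (-1)

X[0] = 1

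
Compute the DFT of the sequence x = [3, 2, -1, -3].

X[k] = Σ(n=0 to 3) x[n] · ω_4^(nk)
where ω_4 = e^(-2πi/4)

Computing each X[k]:
X[0] = 1
X[1] = 4-5i
X[2] = 3
X[3] = 4+5i

X = [1, 4-5i, 3, 4+5i]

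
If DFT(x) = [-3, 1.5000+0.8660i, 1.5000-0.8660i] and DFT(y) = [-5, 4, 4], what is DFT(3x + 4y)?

By linearity: DFT(3x + 4y) = 3·DFT(x) + 4·DFT(y)
= 3·[-3, 1.5000+0.8660i, 1.5000-0.8660i] + 4·[-5, 4, 4]

Computing element-wise:
Z[0] = 3·(-3) + 4·(-5) = -29
Z[1] = 3·(1.5000+0.8660i) + 4·(4) = 20.5000+2.5980i
Z[2] = 3·(1.5000-0.8660i) + 4·(4) = 20.5000-2.5980i

DFT(3x + 4y) = 3·X + 4·Y = [-29, 20.5000+2.5980i, 20.5000-2.5980i]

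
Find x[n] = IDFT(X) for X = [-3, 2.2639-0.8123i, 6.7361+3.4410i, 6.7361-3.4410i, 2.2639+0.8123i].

x[n] = (1/5) Σ(k=0 to 4) X[k] · e^(2πikn/5)

Computing each x[n]:
x[0] = 3
x[1] = -3
x[2] = 1
x[3] = -2
x[4] = -2

x = [3, -3, 1, -2, -2]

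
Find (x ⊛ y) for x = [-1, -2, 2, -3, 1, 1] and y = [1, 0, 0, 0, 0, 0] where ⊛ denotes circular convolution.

(x ⊛ y)[n] = Σ(m=0 to 5) x[m] · y[(n-m) mod 6]

Computing each output sample:
(x ⊛ y)[0] = -1
(x ⊛ y)[1] = -2
(x ⊛ y)[2] = 2
(x ⊛ y)[3] = -3
(x ⊛ y)[4] = 1
(x ⊛ y)[5] = 1

x ⊛ y = [-1, -2, 2, -3, 1, 1]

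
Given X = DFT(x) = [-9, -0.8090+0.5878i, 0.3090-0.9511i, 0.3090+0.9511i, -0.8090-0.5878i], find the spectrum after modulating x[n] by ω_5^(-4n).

Modulation property: DFT(ω_5^(-4n)·x[n]) = X[(k-4) mod 5], so circularly shift X by 4 positions.

X[k-4] = [-0.8090+0.5878i, 0.3090-0.9511i, 0.3090+0.9511i, -0.8090-0.5878i, -9]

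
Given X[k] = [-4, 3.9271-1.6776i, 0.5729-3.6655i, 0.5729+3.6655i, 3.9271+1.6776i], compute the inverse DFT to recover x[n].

x[n] = (1/5) Σ(k=0 to 4) X[k] · e^(2πikn/5)

Computing each x[n]:
x[0] = 1
x[1] = 1
x[2] = -3
x[3] = -1
x[4] = -2

x = [1, 1, -3, -1, -2]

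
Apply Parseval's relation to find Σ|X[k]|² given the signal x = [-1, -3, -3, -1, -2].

Parseval: Σ|x[n]|² = (1/N)Σ|X[k]|², so Σ|X[k]|² = N·Σ|x[n]|² = 5·24.0000

Σ|X[k]|² = N·Σ|x[n]|² = 5·24.0000 = 120.0000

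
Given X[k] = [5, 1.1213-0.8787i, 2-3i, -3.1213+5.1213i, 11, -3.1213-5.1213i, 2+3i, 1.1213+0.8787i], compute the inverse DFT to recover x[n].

x[n] = (1/8) Σ(k=0 to 7) X[k] · e^(2πikn/8)

Computing each x[n]:
x[0] = 2
x[1] = 0
x[2] = 3
x[3] = -3
x[4] = 3
x[5] = 0
x[6] = 0
x[7] = 0

x = [2, 0, 3, -3, 3, 0, 0, 0]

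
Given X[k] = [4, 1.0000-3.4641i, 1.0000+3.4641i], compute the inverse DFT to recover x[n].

x[n] = (1/3) Σ(k=0 to 2) X[k] · e^(2πikn/3)

Computing each x[n]:
x[0] = 2
x[1] = 3
x[2] = -1

x = [2, 3, -1]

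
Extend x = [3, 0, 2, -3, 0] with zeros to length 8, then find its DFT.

Original 5-point DFT: [2, 3.8090-2.9389i, 2.6910+4.7553i, 2.6910-4.7553i, 3.8090+2.9389i]
Zero-padded 8-point DFT provides frequency interpolation.

DFT_8([x, 0, ...]) = [2, 5.1213+0.1213i, 1-3i, 0.8787+4.1213i, 8, 0.8787-4.1213i, 1+3i, 5.1213-0.1213i]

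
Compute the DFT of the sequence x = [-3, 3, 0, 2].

X[k] = Σ(n=0 to 3) x[n] · ω_4^(nk)
where ω_4 = e^(-2πi/4)

Computing each X[k]:
X[0] = 2
X[1] = -3-1i
X[2] = -8
X[3] = -3+1i

X = [2, -3-1i, -8, -3+1i]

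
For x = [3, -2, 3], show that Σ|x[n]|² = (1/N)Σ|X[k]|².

Time domain:
Σ|x[n]|² = |3|² + |-2|² + |3|² = 22.0000

Frequency domain:
(1/3)Σ|X[k]|² = (1/3)(|4|² + |2.5000+4.3301i|² + |2.5000-4.3301i|²) = (1/3)·66.0000 = 22.0000

Both sides agree, confirming Parseval's theorem.

Σ|x[n]|² = (1/N)Σ|X[k]|² = 22.0000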